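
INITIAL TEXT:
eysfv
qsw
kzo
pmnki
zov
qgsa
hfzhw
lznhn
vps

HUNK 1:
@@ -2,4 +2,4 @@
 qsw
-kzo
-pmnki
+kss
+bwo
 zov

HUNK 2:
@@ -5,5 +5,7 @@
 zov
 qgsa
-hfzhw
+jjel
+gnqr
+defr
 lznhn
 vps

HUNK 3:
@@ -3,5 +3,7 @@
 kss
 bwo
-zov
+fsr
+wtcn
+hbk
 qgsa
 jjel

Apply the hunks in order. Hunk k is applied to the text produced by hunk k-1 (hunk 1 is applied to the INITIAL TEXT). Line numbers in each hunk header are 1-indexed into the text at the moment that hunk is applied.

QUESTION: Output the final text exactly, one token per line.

Hunk 1: at line 2 remove [kzo,pmnki] add [kss,bwo] -> 9 lines: eysfv qsw kss bwo zov qgsa hfzhw lznhn vps
Hunk 2: at line 5 remove [hfzhw] add [jjel,gnqr,defr] -> 11 lines: eysfv qsw kss bwo zov qgsa jjel gnqr defr lznhn vps
Hunk 3: at line 3 remove [zov] add [fsr,wtcn,hbk] -> 13 lines: eysfv qsw kss bwo fsr wtcn hbk qgsa jjel gnqr defr lznhn vps

Answer: eysfv
qsw
kss
bwo
fsr
wtcn
hbk
qgsa
jjel
gnqr
defr
lznhn
vps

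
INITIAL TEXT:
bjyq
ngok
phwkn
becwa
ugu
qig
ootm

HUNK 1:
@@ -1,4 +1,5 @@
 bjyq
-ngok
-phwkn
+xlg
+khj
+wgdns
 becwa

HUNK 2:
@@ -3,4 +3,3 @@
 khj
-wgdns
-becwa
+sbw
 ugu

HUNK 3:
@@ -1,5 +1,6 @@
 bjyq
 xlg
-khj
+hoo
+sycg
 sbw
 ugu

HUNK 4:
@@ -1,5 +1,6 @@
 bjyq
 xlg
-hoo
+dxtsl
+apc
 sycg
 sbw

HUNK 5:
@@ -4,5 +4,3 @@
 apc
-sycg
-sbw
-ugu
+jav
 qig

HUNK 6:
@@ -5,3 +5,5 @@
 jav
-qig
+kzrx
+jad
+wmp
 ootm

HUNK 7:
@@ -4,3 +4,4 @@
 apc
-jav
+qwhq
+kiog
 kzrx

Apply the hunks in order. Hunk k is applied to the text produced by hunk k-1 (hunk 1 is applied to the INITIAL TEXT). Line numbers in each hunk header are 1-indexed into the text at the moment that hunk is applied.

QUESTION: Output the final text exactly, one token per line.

Hunk 1: at line 1 remove [ngok,phwkn] add [xlg,khj,wgdns] -> 8 lines: bjyq xlg khj wgdns becwa ugu qig ootm
Hunk 2: at line 3 remove [wgdns,becwa] add [sbw] -> 7 lines: bjyq xlg khj sbw ugu qig ootm
Hunk 3: at line 1 remove [khj] add [hoo,sycg] -> 8 lines: bjyq xlg hoo sycg sbw ugu qig ootm
Hunk 4: at line 1 remove [hoo] add [dxtsl,apc] -> 9 lines: bjyq xlg dxtsl apc sycg sbw ugu qig ootm
Hunk 5: at line 4 remove [sycg,sbw,ugu] add [jav] -> 7 lines: bjyq xlg dxtsl apc jav qig ootm
Hunk 6: at line 5 remove [qig] add [kzrx,jad,wmp] -> 9 lines: bjyq xlg dxtsl apc jav kzrx jad wmp ootm
Hunk 7: at line 4 remove [jav] add [qwhq,kiog] -> 10 lines: bjyq xlg dxtsl apc qwhq kiog kzrx jad wmp ootm

Answer: bjyq
xlg
dxtsl
apc
qwhq
kiog
kzrx
jad
wmp
ootm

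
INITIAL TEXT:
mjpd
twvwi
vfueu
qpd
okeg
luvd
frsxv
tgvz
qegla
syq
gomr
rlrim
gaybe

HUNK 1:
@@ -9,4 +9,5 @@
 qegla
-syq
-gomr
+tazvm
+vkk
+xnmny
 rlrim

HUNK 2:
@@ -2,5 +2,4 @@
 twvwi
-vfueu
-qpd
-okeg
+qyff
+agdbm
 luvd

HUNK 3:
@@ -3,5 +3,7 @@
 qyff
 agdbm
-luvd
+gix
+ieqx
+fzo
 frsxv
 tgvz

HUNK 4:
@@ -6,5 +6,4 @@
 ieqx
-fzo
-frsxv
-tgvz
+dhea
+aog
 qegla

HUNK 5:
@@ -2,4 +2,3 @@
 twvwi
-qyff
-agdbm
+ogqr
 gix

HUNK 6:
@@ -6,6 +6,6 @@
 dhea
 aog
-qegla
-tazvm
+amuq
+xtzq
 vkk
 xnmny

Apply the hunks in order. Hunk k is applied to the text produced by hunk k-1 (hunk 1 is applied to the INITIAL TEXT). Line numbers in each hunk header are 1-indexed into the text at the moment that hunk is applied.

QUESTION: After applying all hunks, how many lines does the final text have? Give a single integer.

Answer: 13

Derivation:
Hunk 1: at line 9 remove [syq,gomr] add [tazvm,vkk,xnmny] -> 14 lines: mjpd twvwi vfueu qpd okeg luvd frsxv tgvz qegla tazvm vkk xnmny rlrim gaybe
Hunk 2: at line 2 remove [vfueu,qpd,okeg] add [qyff,agdbm] -> 13 lines: mjpd twvwi qyff agdbm luvd frsxv tgvz qegla tazvm vkk xnmny rlrim gaybe
Hunk 3: at line 3 remove [luvd] add [gix,ieqx,fzo] -> 15 lines: mjpd twvwi qyff agdbm gix ieqx fzo frsxv tgvz qegla tazvm vkk xnmny rlrim gaybe
Hunk 4: at line 6 remove [fzo,frsxv,tgvz] add [dhea,aog] -> 14 lines: mjpd twvwi qyff agdbm gix ieqx dhea aog qegla tazvm vkk xnmny rlrim gaybe
Hunk 5: at line 2 remove [qyff,agdbm] add [ogqr] -> 13 lines: mjpd twvwi ogqr gix ieqx dhea aog qegla tazvm vkk xnmny rlrim gaybe
Hunk 6: at line 6 remove [qegla,tazvm] add [amuq,xtzq] -> 13 lines: mjpd twvwi ogqr gix ieqx dhea aog amuq xtzq vkk xnmny rlrim gaybe
Final line count: 13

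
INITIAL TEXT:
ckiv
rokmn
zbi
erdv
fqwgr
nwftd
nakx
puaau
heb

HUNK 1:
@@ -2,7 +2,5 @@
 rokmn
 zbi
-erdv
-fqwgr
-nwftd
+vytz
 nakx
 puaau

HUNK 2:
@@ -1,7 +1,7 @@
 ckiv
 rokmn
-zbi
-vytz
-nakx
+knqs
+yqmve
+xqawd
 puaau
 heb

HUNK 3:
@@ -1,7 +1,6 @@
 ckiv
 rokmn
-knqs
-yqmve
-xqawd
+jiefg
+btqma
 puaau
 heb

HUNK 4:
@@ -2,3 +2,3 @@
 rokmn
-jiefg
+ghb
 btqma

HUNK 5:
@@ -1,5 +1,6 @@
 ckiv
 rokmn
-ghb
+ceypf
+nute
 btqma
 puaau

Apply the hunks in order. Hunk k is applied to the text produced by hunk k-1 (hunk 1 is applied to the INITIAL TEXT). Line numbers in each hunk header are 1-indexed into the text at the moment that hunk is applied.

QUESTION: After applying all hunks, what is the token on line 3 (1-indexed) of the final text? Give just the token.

Answer: ceypf

Derivation:
Hunk 1: at line 2 remove [erdv,fqwgr,nwftd] add [vytz] -> 7 lines: ckiv rokmn zbi vytz nakx puaau heb
Hunk 2: at line 1 remove [zbi,vytz,nakx] add [knqs,yqmve,xqawd] -> 7 lines: ckiv rokmn knqs yqmve xqawd puaau heb
Hunk 3: at line 1 remove [knqs,yqmve,xqawd] add [jiefg,btqma] -> 6 lines: ckiv rokmn jiefg btqma puaau heb
Hunk 4: at line 2 remove [jiefg] add [ghb] -> 6 lines: ckiv rokmn ghb btqma puaau heb
Hunk 5: at line 1 remove [ghb] add [ceypf,nute] -> 7 lines: ckiv rokmn ceypf nute btqma puaau heb
Final line 3: ceypf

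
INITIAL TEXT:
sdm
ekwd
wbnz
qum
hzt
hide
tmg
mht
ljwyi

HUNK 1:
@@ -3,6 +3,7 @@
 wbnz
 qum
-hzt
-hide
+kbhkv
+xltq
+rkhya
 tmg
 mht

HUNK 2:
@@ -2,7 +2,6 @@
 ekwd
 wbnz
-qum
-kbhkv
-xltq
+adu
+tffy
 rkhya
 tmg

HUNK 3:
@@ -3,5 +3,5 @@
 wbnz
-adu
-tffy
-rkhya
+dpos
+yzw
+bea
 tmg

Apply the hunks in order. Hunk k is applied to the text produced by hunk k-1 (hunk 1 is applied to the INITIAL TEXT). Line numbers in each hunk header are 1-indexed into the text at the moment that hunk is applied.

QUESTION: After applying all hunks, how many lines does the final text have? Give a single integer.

Hunk 1: at line 3 remove [hzt,hide] add [kbhkv,xltq,rkhya] -> 10 lines: sdm ekwd wbnz qum kbhkv xltq rkhya tmg mht ljwyi
Hunk 2: at line 2 remove [qum,kbhkv,xltq] add [adu,tffy] -> 9 lines: sdm ekwd wbnz adu tffy rkhya tmg mht ljwyi
Hunk 3: at line 3 remove [adu,tffy,rkhya] add [dpos,yzw,bea] -> 9 lines: sdm ekwd wbnz dpos yzw bea tmg mht ljwyi
Final line count: 9

Answer: 9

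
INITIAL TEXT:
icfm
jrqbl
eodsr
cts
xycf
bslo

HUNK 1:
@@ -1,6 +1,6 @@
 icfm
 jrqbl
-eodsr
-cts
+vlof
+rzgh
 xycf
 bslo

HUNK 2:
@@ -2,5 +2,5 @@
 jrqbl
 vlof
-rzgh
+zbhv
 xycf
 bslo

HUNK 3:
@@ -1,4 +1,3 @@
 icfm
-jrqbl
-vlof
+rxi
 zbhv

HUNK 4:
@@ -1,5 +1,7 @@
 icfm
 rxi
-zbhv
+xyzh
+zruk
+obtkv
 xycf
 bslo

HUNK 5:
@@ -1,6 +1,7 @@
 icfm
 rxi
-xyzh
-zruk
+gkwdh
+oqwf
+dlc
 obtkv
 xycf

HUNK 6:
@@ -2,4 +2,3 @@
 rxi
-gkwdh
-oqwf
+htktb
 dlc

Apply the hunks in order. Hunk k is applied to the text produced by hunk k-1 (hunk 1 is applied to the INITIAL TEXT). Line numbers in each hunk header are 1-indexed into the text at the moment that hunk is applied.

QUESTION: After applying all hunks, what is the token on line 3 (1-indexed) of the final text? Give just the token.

Hunk 1: at line 1 remove [eodsr,cts] add [vlof,rzgh] -> 6 lines: icfm jrqbl vlof rzgh xycf bslo
Hunk 2: at line 2 remove [rzgh] add [zbhv] -> 6 lines: icfm jrqbl vlof zbhv xycf bslo
Hunk 3: at line 1 remove [jrqbl,vlof] add [rxi] -> 5 lines: icfm rxi zbhv xycf bslo
Hunk 4: at line 1 remove [zbhv] add [xyzh,zruk,obtkv] -> 7 lines: icfm rxi xyzh zruk obtkv xycf bslo
Hunk 5: at line 1 remove [xyzh,zruk] add [gkwdh,oqwf,dlc] -> 8 lines: icfm rxi gkwdh oqwf dlc obtkv xycf bslo
Hunk 6: at line 2 remove [gkwdh,oqwf] add [htktb] -> 7 lines: icfm rxi htktb dlc obtkv xycf bslo
Final line 3: htktb

Answer: htktb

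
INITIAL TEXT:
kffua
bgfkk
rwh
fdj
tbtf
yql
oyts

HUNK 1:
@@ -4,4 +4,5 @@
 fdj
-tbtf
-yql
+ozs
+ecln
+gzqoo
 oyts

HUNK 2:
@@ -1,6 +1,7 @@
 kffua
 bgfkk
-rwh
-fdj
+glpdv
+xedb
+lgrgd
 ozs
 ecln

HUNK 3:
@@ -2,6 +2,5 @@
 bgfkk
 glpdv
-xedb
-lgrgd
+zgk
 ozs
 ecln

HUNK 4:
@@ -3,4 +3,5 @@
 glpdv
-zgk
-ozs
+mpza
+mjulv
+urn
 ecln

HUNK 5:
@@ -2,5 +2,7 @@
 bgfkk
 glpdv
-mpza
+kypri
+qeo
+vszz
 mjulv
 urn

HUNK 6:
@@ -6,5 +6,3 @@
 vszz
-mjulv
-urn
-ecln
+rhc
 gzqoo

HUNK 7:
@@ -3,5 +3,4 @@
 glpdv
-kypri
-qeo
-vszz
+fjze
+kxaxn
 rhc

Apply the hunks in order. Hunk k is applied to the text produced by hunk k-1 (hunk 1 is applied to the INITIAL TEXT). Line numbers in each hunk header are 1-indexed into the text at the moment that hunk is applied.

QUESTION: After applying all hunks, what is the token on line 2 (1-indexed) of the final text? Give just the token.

Hunk 1: at line 4 remove [tbtf,yql] add [ozs,ecln,gzqoo] -> 8 lines: kffua bgfkk rwh fdj ozs ecln gzqoo oyts
Hunk 2: at line 1 remove [rwh,fdj] add [glpdv,xedb,lgrgd] -> 9 lines: kffua bgfkk glpdv xedb lgrgd ozs ecln gzqoo oyts
Hunk 3: at line 2 remove [xedb,lgrgd] add [zgk] -> 8 lines: kffua bgfkk glpdv zgk ozs ecln gzqoo oyts
Hunk 4: at line 3 remove [zgk,ozs] add [mpza,mjulv,urn] -> 9 lines: kffua bgfkk glpdv mpza mjulv urn ecln gzqoo oyts
Hunk 5: at line 2 remove [mpza] add [kypri,qeo,vszz] -> 11 lines: kffua bgfkk glpdv kypri qeo vszz mjulv urn ecln gzqoo oyts
Hunk 6: at line 6 remove [mjulv,urn,ecln] add [rhc] -> 9 lines: kffua bgfkk glpdv kypri qeo vszz rhc gzqoo oyts
Hunk 7: at line 3 remove [kypri,qeo,vszz] add [fjze,kxaxn] -> 8 lines: kffua bgfkk glpdv fjze kxaxn rhc gzqoo oyts
Final line 2: bgfkk

Answer: bgfkk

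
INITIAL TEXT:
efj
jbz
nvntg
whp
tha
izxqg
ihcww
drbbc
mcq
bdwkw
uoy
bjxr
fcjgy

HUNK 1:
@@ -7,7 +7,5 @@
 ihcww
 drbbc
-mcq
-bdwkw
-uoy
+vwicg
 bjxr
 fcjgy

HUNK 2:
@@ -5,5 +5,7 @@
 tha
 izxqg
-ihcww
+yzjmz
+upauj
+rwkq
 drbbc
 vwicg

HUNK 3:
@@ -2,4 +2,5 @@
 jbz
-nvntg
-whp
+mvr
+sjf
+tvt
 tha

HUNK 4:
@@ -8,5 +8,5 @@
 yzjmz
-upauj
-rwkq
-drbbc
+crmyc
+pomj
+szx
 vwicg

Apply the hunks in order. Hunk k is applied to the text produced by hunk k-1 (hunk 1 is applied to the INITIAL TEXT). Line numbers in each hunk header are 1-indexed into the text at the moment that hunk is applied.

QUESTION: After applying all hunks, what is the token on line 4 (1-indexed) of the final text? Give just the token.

Hunk 1: at line 7 remove [mcq,bdwkw,uoy] add [vwicg] -> 11 lines: efj jbz nvntg whp tha izxqg ihcww drbbc vwicg bjxr fcjgy
Hunk 2: at line 5 remove [ihcww] add [yzjmz,upauj,rwkq] -> 13 lines: efj jbz nvntg whp tha izxqg yzjmz upauj rwkq drbbc vwicg bjxr fcjgy
Hunk 3: at line 2 remove [nvntg,whp] add [mvr,sjf,tvt] -> 14 lines: efj jbz mvr sjf tvt tha izxqg yzjmz upauj rwkq drbbc vwicg bjxr fcjgy
Hunk 4: at line 8 remove [upauj,rwkq,drbbc] add [crmyc,pomj,szx] -> 14 lines: efj jbz mvr sjf tvt tha izxqg yzjmz crmyc pomj szx vwicg bjxr fcjgy
Final line 4: sjf

Answer: sjf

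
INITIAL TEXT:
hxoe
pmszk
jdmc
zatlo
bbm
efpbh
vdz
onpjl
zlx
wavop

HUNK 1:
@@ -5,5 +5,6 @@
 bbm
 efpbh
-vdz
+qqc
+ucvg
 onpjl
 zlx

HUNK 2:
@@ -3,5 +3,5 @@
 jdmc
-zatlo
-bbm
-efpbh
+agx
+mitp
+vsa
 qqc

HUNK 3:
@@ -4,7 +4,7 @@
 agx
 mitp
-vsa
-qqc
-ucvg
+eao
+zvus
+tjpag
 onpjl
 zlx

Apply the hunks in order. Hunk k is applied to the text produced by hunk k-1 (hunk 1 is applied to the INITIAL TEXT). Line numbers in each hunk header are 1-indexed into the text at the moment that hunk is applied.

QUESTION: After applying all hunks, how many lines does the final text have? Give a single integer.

Answer: 11

Derivation:
Hunk 1: at line 5 remove [vdz] add [qqc,ucvg] -> 11 lines: hxoe pmszk jdmc zatlo bbm efpbh qqc ucvg onpjl zlx wavop
Hunk 2: at line 3 remove [zatlo,bbm,efpbh] add [agx,mitp,vsa] -> 11 lines: hxoe pmszk jdmc agx mitp vsa qqc ucvg onpjl zlx wavop
Hunk 3: at line 4 remove [vsa,qqc,ucvg] add [eao,zvus,tjpag] -> 11 lines: hxoe pmszk jdmc agx mitp eao zvus tjpag onpjl zlx wavop
Final line count: 11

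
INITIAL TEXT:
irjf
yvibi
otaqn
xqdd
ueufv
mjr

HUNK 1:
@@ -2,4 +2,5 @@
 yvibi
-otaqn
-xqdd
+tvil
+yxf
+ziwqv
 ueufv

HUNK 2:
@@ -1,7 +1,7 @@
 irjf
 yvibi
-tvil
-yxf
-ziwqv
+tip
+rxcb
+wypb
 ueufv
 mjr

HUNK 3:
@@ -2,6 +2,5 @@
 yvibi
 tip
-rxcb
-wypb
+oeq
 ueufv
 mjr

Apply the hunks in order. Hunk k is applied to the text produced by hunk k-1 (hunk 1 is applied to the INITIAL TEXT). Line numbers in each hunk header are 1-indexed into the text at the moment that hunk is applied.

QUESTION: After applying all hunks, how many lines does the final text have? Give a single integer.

Answer: 6

Derivation:
Hunk 1: at line 2 remove [otaqn,xqdd] add [tvil,yxf,ziwqv] -> 7 lines: irjf yvibi tvil yxf ziwqv ueufv mjr
Hunk 2: at line 1 remove [tvil,yxf,ziwqv] add [tip,rxcb,wypb] -> 7 lines: irjf yvibi tip rxcb wypb ueufv mjr
Hunk 3: at line 2 remove [rxcb,wypb] add [oeq] -> 6 lines: irjf yvibi tip oeq ueufv mjr
Final line count: 6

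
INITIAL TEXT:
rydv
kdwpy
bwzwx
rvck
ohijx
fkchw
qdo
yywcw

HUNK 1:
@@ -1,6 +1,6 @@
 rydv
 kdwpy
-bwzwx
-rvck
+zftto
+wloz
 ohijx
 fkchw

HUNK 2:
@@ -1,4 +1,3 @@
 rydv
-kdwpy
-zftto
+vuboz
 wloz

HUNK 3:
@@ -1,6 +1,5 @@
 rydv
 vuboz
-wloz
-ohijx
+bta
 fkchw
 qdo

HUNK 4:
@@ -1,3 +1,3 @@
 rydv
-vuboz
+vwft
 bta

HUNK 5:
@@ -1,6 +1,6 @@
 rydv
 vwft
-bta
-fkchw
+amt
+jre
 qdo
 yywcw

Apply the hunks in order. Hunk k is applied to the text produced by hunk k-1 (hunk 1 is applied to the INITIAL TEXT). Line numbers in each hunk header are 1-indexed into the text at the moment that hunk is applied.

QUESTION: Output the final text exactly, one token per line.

Hunk 1: at line 1 remove [bwzwx,rvck] add [zftto,wloz] -> 8 lines: rydv kdwpy zftto wloz ohijx fkchw qdo yywcw
Hunk 2: at line 1 remove [kdwpy,zftto] add [vuboz] -> 7 lines: rydv vuboz wloz ohijx fkchw qdo yywcw
Hunk 3: at line 1 remove [wloz,ohijx] add [bta] -> 6 lines: rydv vuboz bta fkchw qdo yywcw
Hunk 4: at line 1 remove [vuboz] add [vwft] -> 6 lines: rydv vwft bta fkchw qdo yywcw
Hunk 5: at line 1 remove [bta,fkchw] add [amt,jre] -> 6 lines: rydv vwft amt jre qdo yywcw

Answer: rydv
vwft
amt
jre
qdo
yywcw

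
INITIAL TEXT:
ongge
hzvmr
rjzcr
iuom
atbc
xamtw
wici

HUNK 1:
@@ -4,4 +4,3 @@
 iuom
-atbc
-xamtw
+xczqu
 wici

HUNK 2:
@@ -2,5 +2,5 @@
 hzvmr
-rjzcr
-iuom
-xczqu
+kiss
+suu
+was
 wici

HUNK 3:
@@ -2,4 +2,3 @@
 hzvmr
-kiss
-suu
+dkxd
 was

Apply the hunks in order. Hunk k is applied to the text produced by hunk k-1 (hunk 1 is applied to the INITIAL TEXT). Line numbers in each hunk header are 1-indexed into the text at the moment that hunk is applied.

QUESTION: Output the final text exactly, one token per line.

Hunk 1: at line 4 remove [atbc,xamtw] add [xczqu] -> 6 lines: ongge hzvmr rjzcr iuom xczqu wici
Hunk 2: at line 2 remove [rjzcr,iuom,xczqu] add [kiss,suu,was] -> 6 lines: ongge hzvmr kiss suu was wici
Hunk 3: at line 2 remove [kiss,suu] add [dkxd] -> 5 lines: ongge hzvmr dkxd was wici

Answer: ongge
hzvmr
dkxd
was
wici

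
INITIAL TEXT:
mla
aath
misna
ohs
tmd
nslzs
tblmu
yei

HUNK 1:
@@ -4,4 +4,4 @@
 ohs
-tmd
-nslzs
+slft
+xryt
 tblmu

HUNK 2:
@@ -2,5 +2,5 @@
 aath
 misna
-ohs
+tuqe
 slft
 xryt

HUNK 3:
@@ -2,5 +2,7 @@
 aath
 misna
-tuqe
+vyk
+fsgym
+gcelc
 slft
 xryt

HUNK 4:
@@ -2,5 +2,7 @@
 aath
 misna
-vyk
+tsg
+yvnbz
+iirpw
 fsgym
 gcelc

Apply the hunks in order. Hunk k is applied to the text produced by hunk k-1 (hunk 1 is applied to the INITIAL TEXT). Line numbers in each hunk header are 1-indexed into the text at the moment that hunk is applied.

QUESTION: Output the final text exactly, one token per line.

Answer: mla
aath
misna
tsg
yvnbz
iirpw
fsgym
gcelc
slft
xryt
tblmu
yei

Derivation:
Hunk 1: at line 4 remove [tmd,nslzs] add [slft,xryt] -> 8 lines: mla aath misna ohs slft xryt tblmu yei
Hunk 2: at line 2 remove [ohs] add [tuqe] -> 8 lines: mla aath misna tuqe slft xryt tblmu yei
Hunk 3: at line 2 remove [tuqe] add [vyk,fsgym,gcelc] -> 10 lines: mla aath misna vyk fsgym gcelc slft xryt tblmu yei
Hunk 4: at line 2 remove [vyk] add [tsg,yvnbz,iirpw] -> 12 lines: mla aath misna tsg yvnbz iirpw fsgym gcelc slft xryt tblmu yei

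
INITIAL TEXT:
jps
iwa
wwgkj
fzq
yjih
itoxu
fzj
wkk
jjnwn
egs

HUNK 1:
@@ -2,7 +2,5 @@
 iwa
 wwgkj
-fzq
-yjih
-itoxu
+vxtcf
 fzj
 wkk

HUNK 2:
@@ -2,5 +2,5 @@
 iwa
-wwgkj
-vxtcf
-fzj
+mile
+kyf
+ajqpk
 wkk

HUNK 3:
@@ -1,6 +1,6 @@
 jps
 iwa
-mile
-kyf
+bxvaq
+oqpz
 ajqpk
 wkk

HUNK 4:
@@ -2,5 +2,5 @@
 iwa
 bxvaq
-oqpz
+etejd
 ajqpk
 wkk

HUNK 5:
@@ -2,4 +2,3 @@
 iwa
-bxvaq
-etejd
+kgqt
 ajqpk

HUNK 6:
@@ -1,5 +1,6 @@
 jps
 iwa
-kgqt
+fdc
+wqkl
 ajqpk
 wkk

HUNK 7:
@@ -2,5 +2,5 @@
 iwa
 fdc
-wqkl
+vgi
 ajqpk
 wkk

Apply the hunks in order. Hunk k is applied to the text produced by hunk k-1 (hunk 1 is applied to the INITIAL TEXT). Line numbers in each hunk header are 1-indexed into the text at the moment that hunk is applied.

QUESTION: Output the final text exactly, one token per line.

Answer: jps
iwa
fdc
vgi
ajqpk
wkk
jjnwn
egs

Derivation:
Hunk 1: at line 2 remove [fzq,yjih,itoxu] add [vxtcf] -> 8 lines: jps iwa wwgkj vxtcf fzj wkk jjnwn egs
Hunk 2: at line 2 remove [wwgkj,vxtcf,fzj] add [mile,kyf,ajqpk] -> 8 lines: jps iwa mile kyf ajqpk wkk jjnwn egs
Hunk 3: at line 1 remove [mile,kyf] add [bxvaq,oqpz] -> 8 lines: jps iwa bxvaq oqpz ajqpk wkk jjnwn egs
Hunk 4: at line 2 remove [oqpz] add [etejd] -> 8 lines: jps iwa bxvaq etejd ajqpk wkk jjnwn egs
Hunk 5: at line 2 remove [bxvaq,etejd] add [kgqt] -> 7 lines: jps iwa kgqt ajqpk wkk jjnwn egs
Hunk 6: at line 1 remove [kgqt] add [fdc,wqkl] -> 8 lines: jps iwa fdc wqkl ajqpk wkk jjnwn egs
Hunk 7: at line 2 remove [wqkl] add [vgi] -> 8 lines: jps iwa fdc vgi ajqpk wkk jjnwn egs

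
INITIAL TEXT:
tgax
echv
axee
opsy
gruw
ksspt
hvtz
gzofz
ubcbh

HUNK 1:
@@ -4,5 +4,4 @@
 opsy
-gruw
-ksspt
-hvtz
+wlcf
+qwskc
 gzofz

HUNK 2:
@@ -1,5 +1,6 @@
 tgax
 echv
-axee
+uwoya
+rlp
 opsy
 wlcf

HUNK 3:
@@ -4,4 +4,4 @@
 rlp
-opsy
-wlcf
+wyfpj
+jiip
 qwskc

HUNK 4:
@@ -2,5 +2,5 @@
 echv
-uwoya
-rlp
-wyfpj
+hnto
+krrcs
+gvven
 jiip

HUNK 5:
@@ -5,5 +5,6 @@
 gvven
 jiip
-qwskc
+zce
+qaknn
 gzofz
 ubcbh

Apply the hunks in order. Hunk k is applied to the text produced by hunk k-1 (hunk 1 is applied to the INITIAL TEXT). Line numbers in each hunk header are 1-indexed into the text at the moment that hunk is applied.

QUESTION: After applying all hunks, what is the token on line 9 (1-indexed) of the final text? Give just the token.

Answer: gzofz

Derivation:
Hunk 1: at line 4 remove [gruw,ksspt,hvtz] add [wlcf,qwskc] -> 8 lines: tgax echv axee opsy wlcf qwskc gzofz ubcbh
Hunk 2: at line 1 remove [axee] add [uwoya,rlp] -> 9 lines: tgax echv uwoya rlp opsy wlcf qwskc gzofz ubcbh
Hunk 3: at line 4 remove [opsy,wlcf] add [wyfpj,jiip] -> 9 lines: tgax echv uwoya rlp wyfpj jiip qwskc gzofz ubcbh
Hunk 4: at line 2 remove [uwoya,rlp,wyfpj] add [hnto,krrcs,gvven] -> 9 lines: tgax echv hnto krrcs gvven jiip qwskc gzofz ubcbh
Hunk 5: at line 5 remove [qwskc] add [zce,qaknn] -> 10 lines: tgax echv hnto krrcs gvven jiip zce qaknn gzofz ubcbh
Final line 9: gzofz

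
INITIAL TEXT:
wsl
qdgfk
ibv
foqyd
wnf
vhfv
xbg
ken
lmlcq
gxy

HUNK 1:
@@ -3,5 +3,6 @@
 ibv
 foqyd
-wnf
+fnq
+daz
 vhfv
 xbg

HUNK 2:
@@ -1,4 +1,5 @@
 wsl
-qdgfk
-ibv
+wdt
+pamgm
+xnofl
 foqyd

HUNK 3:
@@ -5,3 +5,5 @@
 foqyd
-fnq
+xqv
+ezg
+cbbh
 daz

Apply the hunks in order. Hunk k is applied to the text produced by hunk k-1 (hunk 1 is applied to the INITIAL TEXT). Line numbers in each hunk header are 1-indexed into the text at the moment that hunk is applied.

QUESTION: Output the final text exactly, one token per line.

Hunk 1: at line 3 remove [wnf] add [fnq,daz] -> 11 lines: wsl qdgfk ibv foqyd fnq daz vhfv xbg ken lmlcq gxy
Hunk 2: at line 1 remove [qdgfk,ibv] add [wdt,pamgm,xnofl] -> 12 lines: wsl wdt pamgm xnofl foqyd fnq daz vhfv xbg ken lmlcq gxy
Hunk 3: at line 5 remove [fnq] add [xqv,ezg,cbbh] -> 14 lines: wsl wdt pamgm xnofl foqyd xqv ezg cbbh daz vhfv xbg ken lmlcq gxy

Answer: wsl
wdt
pamgm
xnofl
foqyd
xqv
ezg
cbbh
daz
vhfv
xbg
ken
lmlcq
gxy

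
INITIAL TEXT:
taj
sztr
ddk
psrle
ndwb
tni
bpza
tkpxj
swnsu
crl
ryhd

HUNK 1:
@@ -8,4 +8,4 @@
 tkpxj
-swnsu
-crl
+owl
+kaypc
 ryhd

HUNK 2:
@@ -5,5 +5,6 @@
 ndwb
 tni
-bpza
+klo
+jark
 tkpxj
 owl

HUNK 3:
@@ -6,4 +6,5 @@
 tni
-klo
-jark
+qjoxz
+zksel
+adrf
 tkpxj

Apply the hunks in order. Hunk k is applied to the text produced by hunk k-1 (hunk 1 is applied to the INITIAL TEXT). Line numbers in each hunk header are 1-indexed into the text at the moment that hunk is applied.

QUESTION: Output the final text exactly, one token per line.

Hunk 1: at line 8 remove [swnsu,crl] add [owl,kaypc] -> 11 lines: taj sztr ddk psrle ndwb tni bpza tkpxj owl kaypc ryhd
Hunk 2: at line 5 remove [bpza] add [klo,jark] -> 12 lines: taj sztr ddk psrle ndwb tni klo jark tkpxj owl kaypc ryhd
Hunk 3: at line 6 remove [klo,jark] add [qjoxz,zksel,adrf] -> 13 lines: taj sztr ddk psrle ndwb tni qjoxz zksel adrf tkpxj owl kaypc ryhd

Answer: taj
sztr
ddk
psrle
ndwb
tni
qjoxz
zksel
adrf
tkpxj
owl
kaypc
ryhd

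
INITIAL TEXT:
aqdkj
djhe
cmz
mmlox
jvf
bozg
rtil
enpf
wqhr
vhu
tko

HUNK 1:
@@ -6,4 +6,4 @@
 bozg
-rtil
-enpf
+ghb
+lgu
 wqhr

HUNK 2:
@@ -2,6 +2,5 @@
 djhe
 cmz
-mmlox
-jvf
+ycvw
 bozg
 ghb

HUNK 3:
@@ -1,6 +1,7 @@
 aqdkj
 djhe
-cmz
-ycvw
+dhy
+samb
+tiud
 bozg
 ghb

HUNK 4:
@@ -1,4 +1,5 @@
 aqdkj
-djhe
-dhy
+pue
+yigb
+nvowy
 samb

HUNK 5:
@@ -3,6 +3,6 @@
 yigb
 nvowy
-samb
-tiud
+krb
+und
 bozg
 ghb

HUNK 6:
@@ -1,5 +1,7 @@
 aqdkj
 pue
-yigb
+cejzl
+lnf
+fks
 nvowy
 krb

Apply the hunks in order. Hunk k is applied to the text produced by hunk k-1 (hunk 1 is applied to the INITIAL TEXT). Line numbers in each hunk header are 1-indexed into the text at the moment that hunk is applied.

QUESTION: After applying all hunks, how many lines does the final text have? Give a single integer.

Answer: 14

Derivation:
Hunk 1: at line 6 remove [rtil,enpf] add [ghb,lgu] -> 11 lines: aqdkj djhe cmz mmlox jvf bozg ghb lgu wqhr vhu tko
Hunk 2: at line 2 remove [mmlox,jvf] add [ycvw] -> 10 lines: aqdkj djhe cmz ycvw bozg ghb lgu wqhr vhu tko
Hunk 3: at line 1 remove [cmz,ycvw] add [dhy,samb,tiud] -> 11 lines: aqdkj djhe dhy samb tiud bozg ghb lgu wqhr vhu tko
Hunk 4: at line 1 remove [djhe,dhy] add [pue,yigb,nvowy] -> 12 lines: aqdkj pue yigb nvowy samb tiud bozg ghb lgu wqhr vhu tko
Hunk 5: at line 3 remove [samb,tiud] add [krb,und] -> 12 lines: aqdkj pue yigb nvowy krb und bozg ghb lgu wqhr vhu tko
Hunk 6: at line 1 remove [yigb] add [cejzl,lnf,fks] -> 14 lines: aqdkj pue cejzl lnf fks nvowy krb und bozg ghb lgu wqhr vhu tko
Final line count: 14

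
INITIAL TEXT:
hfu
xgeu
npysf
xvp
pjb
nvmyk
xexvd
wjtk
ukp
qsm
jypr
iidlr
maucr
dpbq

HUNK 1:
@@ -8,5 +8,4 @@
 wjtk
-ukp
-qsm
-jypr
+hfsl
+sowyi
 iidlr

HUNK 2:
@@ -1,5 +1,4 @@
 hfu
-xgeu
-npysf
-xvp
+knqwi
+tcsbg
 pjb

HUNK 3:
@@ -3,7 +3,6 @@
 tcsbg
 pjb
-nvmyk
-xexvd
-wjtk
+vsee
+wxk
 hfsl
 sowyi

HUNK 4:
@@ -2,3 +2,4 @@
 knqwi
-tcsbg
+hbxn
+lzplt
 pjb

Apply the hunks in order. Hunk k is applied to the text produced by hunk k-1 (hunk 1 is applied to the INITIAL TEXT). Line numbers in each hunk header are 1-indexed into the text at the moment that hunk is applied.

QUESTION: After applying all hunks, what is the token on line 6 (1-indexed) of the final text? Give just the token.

Hunk 1: at line 8 remove [ukp,qsm,jypr] add [hfsl,sowyi] -> 13 lines: hfu xgeu npysf xvp pjb nvmyk xexvd wjtk hfsl sowyi iidlr maucr dpbq
Hunk 2: at line 1 remove [xgeu,npysf,xvp] add [knqwi,tcsbg] -> 12 lines: hfu knqwi tcsbg pjb nvmyk xexvd wjtk hfsl sowyi iidlr maucr dpbq
Hunk 3: at line 3 remove [nvmyk,xexvd,wjtk] add [vsee,wxk] -> 11 lines: hfu knqwi tcsbg pjb vsee wxk hfsl sowyi iidlr maucr dpbq
Hunk 4: at line 2 remove [tcsbg] add [hbxn,lzplt] -> 12 lines: hfu knqwi hbxn lzplt pjb vsee wxk hfsl sowyi iidlr maucr dpbq
Final line 6: vsee

Answer: vsee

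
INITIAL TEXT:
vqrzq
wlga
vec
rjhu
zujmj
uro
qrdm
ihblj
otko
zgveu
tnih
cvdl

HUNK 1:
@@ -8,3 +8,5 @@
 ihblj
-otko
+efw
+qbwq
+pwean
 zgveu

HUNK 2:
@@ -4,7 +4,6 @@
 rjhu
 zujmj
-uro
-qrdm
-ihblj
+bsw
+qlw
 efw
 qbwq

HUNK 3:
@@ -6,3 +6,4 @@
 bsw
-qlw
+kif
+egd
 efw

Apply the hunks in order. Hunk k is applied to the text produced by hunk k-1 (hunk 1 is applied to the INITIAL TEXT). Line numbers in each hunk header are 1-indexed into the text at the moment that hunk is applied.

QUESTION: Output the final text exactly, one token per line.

Answer: vqrzq
wlga
vec
rjhu
zujmj
bsw
kif
egd
efw
qbwq
pwean
zgveu
tnih
cvdl

Derivation:
Hunk 1: at line 8 remove [otko] add [efw,qbwq,pwean] -> 14 lines: vqrzq wlga vec rjhu zujmj uro qrdm ihblj efw qbwq pwean zgveu tnih cvdl
Hunk 2: at line 4 remove [uro,qrdm,ihblj] add [bsw,qlw] -> 13 lines: vqrzq wlga vec rjhu zujmj bsw qlw efw qbwq pwean zgveu tnih cvdl
Hunk 3: at line 6 remove [qlw] add [kif,egd] -> 14 lines: vqrzq wlga vec rjhu zujmj bsw kif egd efw qbwq pwean zgveu tnih cvdl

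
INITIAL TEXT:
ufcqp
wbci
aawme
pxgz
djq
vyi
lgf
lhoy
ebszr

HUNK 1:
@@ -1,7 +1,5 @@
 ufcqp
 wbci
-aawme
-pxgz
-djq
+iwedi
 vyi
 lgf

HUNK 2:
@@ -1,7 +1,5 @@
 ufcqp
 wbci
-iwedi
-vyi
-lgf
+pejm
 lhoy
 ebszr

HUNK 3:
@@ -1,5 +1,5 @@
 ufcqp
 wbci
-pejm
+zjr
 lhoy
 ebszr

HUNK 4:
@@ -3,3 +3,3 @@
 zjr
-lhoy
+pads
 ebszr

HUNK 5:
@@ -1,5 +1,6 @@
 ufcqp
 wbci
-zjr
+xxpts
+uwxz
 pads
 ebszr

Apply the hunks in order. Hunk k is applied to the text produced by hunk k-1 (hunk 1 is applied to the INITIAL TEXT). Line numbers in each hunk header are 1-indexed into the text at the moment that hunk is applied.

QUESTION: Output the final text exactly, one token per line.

Hunk 1: at line 1 remove [aawme,pxgz,djq] add [iwedi] -> 7 lines: ufcqp wbci iwedi vyi lgf lhoy ebszr
Hunk 2: at line 1 remove [iwedi,vyi,lgf] add [pejm] -> 5 lines: ufcqp wbci pejm lhoy ebszr
Hunk 3: at line 1 remove [pejm] add [zjr] -> 5 lines: ufcqp wbci zjr lhoy ebszr
Hunk 4: at line 3 remove [lhoy] add [pads] -> 5 lines: ufcqp wbci zjr pads ebszr
Hunk 5: at line 1 remove [zjr] add [xxpts,uwxz] -> 6 lines: ufcqp wbci xxpts uwxz pads ebszr

Answer: ufcqp
wbci
xxpts
uwxz
pads
ebszr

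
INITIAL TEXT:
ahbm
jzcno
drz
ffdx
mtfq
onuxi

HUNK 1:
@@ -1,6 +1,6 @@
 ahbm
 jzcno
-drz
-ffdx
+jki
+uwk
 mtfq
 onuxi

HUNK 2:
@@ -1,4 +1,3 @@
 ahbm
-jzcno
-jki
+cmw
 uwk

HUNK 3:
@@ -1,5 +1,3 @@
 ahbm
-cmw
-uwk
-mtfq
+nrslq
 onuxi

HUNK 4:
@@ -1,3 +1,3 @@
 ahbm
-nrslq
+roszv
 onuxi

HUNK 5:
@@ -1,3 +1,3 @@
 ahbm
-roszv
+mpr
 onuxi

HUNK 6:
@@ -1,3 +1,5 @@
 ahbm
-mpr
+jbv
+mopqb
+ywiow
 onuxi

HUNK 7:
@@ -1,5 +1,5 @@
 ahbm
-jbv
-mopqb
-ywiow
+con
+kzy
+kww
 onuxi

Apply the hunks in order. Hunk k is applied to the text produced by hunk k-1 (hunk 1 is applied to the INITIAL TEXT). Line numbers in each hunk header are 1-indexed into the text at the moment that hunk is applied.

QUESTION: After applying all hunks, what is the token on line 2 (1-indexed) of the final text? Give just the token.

Answer: con

Derivation:
Hunk 1: at line 1 remove [drz,ffdx] add [jki,uwk] -> 6 lines: ahbm jzcno jki uwk mtfq onuxi
Hunk 2: at line 1 remove [jzcno,jki] add [cmw] -> 5 lines: ahbm cmw uwk mtfq onuxi
Hunk 3: at line 1 remove [cmw,uwk,mtfq] add [nrslq] -> 3 lines: ahbm nrslq onuxi
Hunk 4: at line 1 remove [nrslq] add [roszv] -> 3 lines: ahbm roszv onuxi
Hunk 5: at line 1 remove [roszv] add [mpr] -> 3 lines: ahbm mpr onuxi
Hunk 6: at line 1 remove [mpr] add [jbv,mopqb,ywiow] -> 5 lines: ahbm jbv mopqb ywiow onuxi
Hunk 7: at line 1 remove [jbv,mopqb,ywiow] add [con,kzy,kww] -> 5 lines: ahbm con kzy kww onuxi
Final line 2: con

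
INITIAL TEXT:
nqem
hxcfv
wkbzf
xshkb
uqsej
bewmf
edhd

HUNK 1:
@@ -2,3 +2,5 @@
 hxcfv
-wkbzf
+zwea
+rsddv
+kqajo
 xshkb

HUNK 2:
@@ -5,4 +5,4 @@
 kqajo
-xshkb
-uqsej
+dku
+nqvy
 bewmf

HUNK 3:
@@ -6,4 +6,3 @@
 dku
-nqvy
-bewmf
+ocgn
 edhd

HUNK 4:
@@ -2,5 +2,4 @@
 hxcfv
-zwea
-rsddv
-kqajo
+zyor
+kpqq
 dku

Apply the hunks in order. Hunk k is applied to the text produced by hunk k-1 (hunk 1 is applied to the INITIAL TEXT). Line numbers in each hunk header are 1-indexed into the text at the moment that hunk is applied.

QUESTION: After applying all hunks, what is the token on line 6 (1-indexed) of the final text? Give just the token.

Answer: ocgn

Derivation:
Hunk 1: at line 2 remove [wkbzf] add [zwea,rsddv,kqajo] -> 9 lines: nqem hxcfv zwea rsddv kqajo xshkb uqsej bewmf edhd
Hunk 2: at line 5 remove [xshkb,uqsej] add [dku,nqvy] -> 9 lines: nqem hxcfv zwea rsddv kqajo dku nqvy bewmf edhd
Hunk 3: at line 6 remove [nqvy,bewmf] add [ocgn] -> 8 lines: nqem hxcfv zwea rsddv kqajo dku ocgn edhd
Hunk 4: at line 2 remove [zwea,rsddv,kqajo] add [zyor,kpqq] -> 7 lines: nqem hxcfv zyor kpqq dku ocgn edhd
Final line 6: ocgn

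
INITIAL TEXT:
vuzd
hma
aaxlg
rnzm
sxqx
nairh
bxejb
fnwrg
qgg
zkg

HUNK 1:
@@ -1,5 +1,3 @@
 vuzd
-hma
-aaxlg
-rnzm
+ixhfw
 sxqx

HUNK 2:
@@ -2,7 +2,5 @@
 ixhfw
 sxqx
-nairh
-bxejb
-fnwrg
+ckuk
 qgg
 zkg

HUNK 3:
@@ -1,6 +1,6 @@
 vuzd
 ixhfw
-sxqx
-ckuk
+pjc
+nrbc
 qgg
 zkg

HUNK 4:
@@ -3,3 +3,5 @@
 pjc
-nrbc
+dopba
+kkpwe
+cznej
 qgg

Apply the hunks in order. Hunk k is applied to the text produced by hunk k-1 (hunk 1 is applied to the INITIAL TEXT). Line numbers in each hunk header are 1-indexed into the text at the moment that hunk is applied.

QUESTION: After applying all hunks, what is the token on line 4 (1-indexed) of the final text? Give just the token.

Hunk 1: at line 1 remove [hma,aaxlg,rnzm] add [ixhfw] -> 8 lines: vuzd ixhfw sxqx nairh bxejb fnwrg qgg zkg
Hunk 2: at line 2 remove [nairh,bxejb,fnwrg] add [ckuk] -> 6 lines: vuzd ixhfw sxqx ckuk qgg zkg
Hunk 3: at line 1 remove [sxqx,ckuk] add [pjc,nrbc] -> 6 lines: vuzd ixhfw pjc nrbc qgg zkg
Hunk 4: at line 3 remove [nrbc] add [dopba,kkpwe,cznej] -> 8 lines: vuzd ixhfw pjc dopba kkpwe cznej qgg zkg
Final line 4: dopba

Answer: dopba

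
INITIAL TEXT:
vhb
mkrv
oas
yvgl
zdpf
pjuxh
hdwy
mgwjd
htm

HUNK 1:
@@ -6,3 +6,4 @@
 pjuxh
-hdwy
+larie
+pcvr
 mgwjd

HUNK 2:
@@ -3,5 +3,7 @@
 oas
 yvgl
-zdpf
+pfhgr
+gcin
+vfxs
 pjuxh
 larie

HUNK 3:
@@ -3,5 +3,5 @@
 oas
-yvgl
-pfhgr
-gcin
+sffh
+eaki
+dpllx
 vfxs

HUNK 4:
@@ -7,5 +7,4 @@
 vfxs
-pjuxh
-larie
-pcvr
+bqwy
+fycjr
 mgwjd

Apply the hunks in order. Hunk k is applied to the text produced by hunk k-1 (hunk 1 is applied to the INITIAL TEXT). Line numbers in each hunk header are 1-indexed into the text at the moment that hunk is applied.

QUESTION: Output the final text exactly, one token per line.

Hunk 1: at line 6 remove [hdwy] add [larie,pcvr] -> 10 lines: vhb mkrv oas yvgl zdpf pjuxh larie pcvr mgwjd htm
Hunk 2: at line 3 remove [zdpf] add [pfhgr,gcin,vfxs] -> 12 lines: vhb mkrv oas yvgl pfhgr gcin vfxs pjuxh larie pcvr mgwjd htm
Hunk 3: at line 3 remove [yvgl,pfhgr,gcin] add [sffh,eaki,dpllx] -> 12 lines: vhb mkrv oas sffh eaki dpllx vfxs pjuxh larie pcvr mgwjd htm
Hunk 4: at line 7 remove [pjuxh,larie,pcvr] add [bqwy,fycjr] -> 11 lines: vhb mkrv oas sffh eaki dpllx vfxs bqwy fycjr mgwjd htm

Answer: vhb
mkrv
oas
sffh
eaki
dpllx
vfxs
bqwy
fycjr
mgwjd
htm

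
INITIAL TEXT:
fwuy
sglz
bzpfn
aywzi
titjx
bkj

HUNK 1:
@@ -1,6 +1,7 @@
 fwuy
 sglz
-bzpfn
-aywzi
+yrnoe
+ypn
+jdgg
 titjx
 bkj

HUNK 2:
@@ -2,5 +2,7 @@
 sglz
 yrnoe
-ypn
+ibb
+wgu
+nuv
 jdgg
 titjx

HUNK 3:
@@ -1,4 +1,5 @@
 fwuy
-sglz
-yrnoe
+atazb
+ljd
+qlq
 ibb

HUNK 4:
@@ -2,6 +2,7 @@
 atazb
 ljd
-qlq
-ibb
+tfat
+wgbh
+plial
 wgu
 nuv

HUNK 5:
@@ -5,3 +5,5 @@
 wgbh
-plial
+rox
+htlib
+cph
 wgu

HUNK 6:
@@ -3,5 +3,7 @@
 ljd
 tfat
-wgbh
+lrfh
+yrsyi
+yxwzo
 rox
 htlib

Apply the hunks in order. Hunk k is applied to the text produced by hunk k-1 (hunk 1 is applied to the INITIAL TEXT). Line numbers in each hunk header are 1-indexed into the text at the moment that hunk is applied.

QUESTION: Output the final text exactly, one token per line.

Answer: fwuy
atazb
ljd
tfat
lrfh
yrsyi
yxwzo
rox
htlib
cph
wgu
nuv
jdgg
titjx
bkj

Derivation:
Hunk 1: at line 1 remove [bzpfn,aywzi] add [yrnoe,ypn,jdgg] -> 7 lines: fwuy sglz yrnoe ypn jdgg titjx bkj
Hunk 2: at line 2 remove [ypn] add [ibb,wgu,nuv] -> 9 lines: fwuy sglz yrnoe ibb wgu nuv jdgg titjx bkj
Hunk 3: at line 1 remove [sglz,yrnoe] add [atazb,ljd,qlq] -> 10 lines: fwuy atazb ljd qlq ibb wgu nuv jdgg titjx bkj
Hunk 4: at line 2 remove [qlq,ibb] add [tfat,wgbh,plial] -> 11 lines: fwuy atazb ljd tfat wgbh plial wgu nuv jdgg titjx bkj
Hunk 5: at line 5 remove [plial] add [rox,htlib,cph] -> 13 lines: fwuy atazb ljd tfat wgbh rox htlib cph wgu nuv jdgg titjx bkj
Hunk 6: at line 3 remove [wgbh] add [lrfh,yrsyi,yxwzo] -> 15 lines: fwuy atazb ljd tfat lrfh yrsyi yxwzo rox htlib cph wgu nuv jdgg titjx bkj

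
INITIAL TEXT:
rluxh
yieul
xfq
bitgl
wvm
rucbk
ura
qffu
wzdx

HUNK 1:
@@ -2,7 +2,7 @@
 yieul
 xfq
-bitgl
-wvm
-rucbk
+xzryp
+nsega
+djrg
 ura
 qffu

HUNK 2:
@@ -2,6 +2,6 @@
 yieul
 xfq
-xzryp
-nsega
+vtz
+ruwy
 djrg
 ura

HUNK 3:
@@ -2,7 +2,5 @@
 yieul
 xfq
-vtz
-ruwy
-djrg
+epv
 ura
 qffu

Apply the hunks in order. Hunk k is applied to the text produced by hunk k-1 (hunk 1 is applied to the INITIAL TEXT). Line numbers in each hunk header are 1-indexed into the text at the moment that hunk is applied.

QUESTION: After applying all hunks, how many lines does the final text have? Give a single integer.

Answer: 7

Derivation:
Hunk 1: at line 2 remove [bitgl,wvm,rucbk] add [xzryp,nsega,djrg] -> 9 lines: rluxh yieul xfq xzryp nsega djrg ura qffu wzdx
Hunk 2: at line 2 remove [xzryp,nsega] add [vtz,ruwy] -> 9 lines: rluxh yieul xfq vtz ruwy djrg ura qffu wzdx
Hunk 3: at line 2 remove [vtz,ruwy,djrg] add [epv] -> 7 lines: rluxh yieul xfq epv ura qffu wzdx
Final line count: 7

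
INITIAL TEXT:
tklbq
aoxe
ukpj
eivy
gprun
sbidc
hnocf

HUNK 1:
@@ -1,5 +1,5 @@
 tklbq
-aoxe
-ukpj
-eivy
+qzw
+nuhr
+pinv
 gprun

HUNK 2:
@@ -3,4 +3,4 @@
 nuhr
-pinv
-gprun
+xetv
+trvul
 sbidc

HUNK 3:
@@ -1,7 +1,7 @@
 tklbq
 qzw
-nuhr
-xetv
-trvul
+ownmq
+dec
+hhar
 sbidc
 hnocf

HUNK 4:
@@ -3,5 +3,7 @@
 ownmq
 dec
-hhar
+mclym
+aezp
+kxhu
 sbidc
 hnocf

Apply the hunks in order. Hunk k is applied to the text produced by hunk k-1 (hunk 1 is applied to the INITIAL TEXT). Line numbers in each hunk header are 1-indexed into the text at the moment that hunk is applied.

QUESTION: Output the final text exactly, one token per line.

Answer: tklbq
qzw
ownmq
dec
mclym
aezp
kxhu
sbidc
hnocf

Derivation:
Hunk 1: at line 1 remove [aoxe,ukpj,eivy] add [qzw,nuhr,pinv] -> 7 lines: tklbq qzw nuhr pinv gprun sbidc hnocf
Hunk 2: at line 3 remove [pinv,gprun] add [xetv,trvul] -> 7 lines: tklbq qzw nuhr xetv trvul sbidc hnocf
Hunk 3: at line 1 remove [nuhr,xetv,trvul] add [ownmq,dec,hhar] -> 7 lines: tklbq qzw ownmq dec hhar sbidc hnocf
Hunk 4: at line 3 remove [hhar] add [mclym,aezp,kxhu] -> 9 lines: tklbq qzw ownmq dec mclym aezp kxhu sbidc hnocf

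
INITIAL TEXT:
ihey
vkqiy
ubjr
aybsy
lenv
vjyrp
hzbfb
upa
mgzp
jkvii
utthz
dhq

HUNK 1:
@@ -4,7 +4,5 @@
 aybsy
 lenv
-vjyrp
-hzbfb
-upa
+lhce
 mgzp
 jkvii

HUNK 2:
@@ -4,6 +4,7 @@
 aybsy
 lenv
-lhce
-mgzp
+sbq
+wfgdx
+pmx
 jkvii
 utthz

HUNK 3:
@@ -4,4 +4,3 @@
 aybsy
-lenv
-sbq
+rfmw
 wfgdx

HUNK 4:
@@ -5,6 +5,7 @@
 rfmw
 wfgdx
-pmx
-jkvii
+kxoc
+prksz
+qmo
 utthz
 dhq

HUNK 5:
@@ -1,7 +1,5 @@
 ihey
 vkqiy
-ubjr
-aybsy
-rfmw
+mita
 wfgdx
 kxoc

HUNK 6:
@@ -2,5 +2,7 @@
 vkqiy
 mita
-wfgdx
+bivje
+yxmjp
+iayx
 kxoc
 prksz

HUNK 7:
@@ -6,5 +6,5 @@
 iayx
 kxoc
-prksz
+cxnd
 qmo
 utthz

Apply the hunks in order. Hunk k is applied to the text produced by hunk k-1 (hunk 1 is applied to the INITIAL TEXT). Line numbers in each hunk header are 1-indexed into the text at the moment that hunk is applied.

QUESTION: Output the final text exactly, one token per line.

Hunk 1: at line 4 remove [vjyrp,hzbfb,upa] add [lhce] -> 10 lines: ihey vkqiy ubjr aybsy lenv lhce mgzp jkvii utthz dhq
Hunk 2: at line 4 remove [lhce,mgzp] add [sbq,wfgdx,pmx] -> 11 lines: ihey vkqiy ubjr aybsy lenv sbq wfgdx pmx jkvii utthz dhq
Hunk 3: at line 4 remove [lenv,sbq] add [rfmw] -> 10 lines: ihey vkqiy ubjr aybsy rfmw wfgdx pmx jkvii utthz dhq
Hunk 4: at line 5 remove [pmx,jkvii] add [kxoc,prksz,qmo] -> 11 lines: ihey vkqiy ubjr aybsy rfmw wfgdx kxoc prksz qmo utthz dhq
Hunk 5: at line 1 remove [ubjr,aybsy,rfmw] add [mita] -> 9 lines: ihey vkqiy mita wfgdx kxoc prksz qmo utthz dhq
Hunk 6: at line 2 remove [wfgdx] add [bivje,yxmjp,iayx] -> 11 lines: ihey vkqiy mita bivje yxmjp iayx kxoc prksz qmo utthz dhq
Hunk 7: at line 6 remove [prksz] add [cxnd] -> 11 lines: ihey vkqiy mita bivje yxmjp iayx kxoc cxnd qmo utthz dhq

Answer: ihey
vkqiy
mita
bivje
yxmjp
iayx
kxoc
cxnd
qmo
utthz
dhq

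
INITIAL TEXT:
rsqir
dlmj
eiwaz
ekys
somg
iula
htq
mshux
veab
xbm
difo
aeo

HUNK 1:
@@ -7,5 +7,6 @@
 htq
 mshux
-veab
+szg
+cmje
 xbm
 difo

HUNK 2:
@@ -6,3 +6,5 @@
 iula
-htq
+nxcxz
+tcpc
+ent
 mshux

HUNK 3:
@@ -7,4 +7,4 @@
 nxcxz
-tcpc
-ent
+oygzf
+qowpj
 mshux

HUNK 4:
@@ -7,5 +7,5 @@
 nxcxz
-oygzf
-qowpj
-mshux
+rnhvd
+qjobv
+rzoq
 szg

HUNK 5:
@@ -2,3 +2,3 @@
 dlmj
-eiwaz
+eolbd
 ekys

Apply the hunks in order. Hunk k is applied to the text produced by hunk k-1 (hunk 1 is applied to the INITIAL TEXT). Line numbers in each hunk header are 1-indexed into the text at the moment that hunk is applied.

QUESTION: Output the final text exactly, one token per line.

Hunk 1: at line 7 remove [veab] add [szg,cmje] -> 13 lines: rsqir dlmj eiwaz ekys somg iula htq mshux szg cmje xbm difo aeo
Hunk 2: at line 6 remove [htq] add [nxcxz,tcpc,ent] -> 15 lines: rsqir dlmj eiwaz ekys somg iula nxcxz tcpc ent mshux szg cmje xbm difo aeo
Hunk 3: at line 7 remove [tcpc,ent] add [oygzf,qowpj] -> 15 lines: rsqir dlmj eiwaz ekys somg iula nxcxz oygzf qowpj mshux szg cmje xbm difo aeo
Hunk 4: at line 7 remove [oygzf,qowpj,mshux] add [rnhvd,qjobv,rzoq] -> 15 lines: rsqir dlmj eiwaz ekys somg iula nxcxz rnhvd qjobv rzoq szg cmje xbm difo aeo
Hunk 5: at line 2 remove [eiwaz] add [eolbd] -> 15 lines: rsqir dlmj eolbd ekys somg iula nxcxz rnhvd qjobv rzoq szg cmje xbm difo aeo

Answer: rsqir
dlmj
eolbd
ekys
somg
iula
nxcxz
rnhvd
qjobv
rzoq
szg
cmje
xbm
difo
aeo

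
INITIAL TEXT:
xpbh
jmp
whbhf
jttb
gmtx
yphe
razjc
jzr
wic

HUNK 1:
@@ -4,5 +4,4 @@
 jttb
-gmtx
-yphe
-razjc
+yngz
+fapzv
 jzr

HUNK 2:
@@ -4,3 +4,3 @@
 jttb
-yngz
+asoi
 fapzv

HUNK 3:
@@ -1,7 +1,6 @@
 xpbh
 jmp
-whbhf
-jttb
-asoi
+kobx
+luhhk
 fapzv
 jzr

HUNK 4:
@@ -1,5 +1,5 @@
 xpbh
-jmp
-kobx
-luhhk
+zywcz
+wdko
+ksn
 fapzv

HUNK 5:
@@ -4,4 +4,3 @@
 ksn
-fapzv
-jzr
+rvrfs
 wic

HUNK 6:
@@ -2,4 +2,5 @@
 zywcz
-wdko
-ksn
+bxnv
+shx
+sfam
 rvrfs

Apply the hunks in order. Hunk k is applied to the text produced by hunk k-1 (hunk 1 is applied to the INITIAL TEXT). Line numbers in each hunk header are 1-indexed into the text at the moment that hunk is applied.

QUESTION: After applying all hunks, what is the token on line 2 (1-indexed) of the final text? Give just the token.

Answer: zywcz

Derivation:
Hunk 1: at line 4 remove [gmtx,yphe,razjc] add [yngz,fapzv] -> 8 lines: xpbh jmp whbhf jttb yngz fapzv jzr wic
Hunk 2: at line 4 remove [yngz] add [asoi] -> 8 lines: xpbh jmp whbhf jttb asoi fapzv jzr wic
Hunk 3: at line 1 remove [whbhf,jttb,asoi] add [kobx,luhhk] -> 7 lines: xpbh jmp kobx luhhk fapzv jzr wic
Hunk 4: at line 1 remove [jmp,kobx,luhhk] add [zywcz,wdko,ksn] -> 7 lines: xpbh zywcz wdko ksn fapzv jzr wic
Hunk 5: at line 4 remove [fapzv,jzr] add [rvrfs] -> 6 lines: xpbh zywcz wdko ksn rvrfs wic
Hunk 6: at line 2 remove [wdko,ksn] add [bxnv,shx,sfam] -> 7 lines: xpbh zywcz bxnv shx sfam rvrfs wic
Final line 2: zywcz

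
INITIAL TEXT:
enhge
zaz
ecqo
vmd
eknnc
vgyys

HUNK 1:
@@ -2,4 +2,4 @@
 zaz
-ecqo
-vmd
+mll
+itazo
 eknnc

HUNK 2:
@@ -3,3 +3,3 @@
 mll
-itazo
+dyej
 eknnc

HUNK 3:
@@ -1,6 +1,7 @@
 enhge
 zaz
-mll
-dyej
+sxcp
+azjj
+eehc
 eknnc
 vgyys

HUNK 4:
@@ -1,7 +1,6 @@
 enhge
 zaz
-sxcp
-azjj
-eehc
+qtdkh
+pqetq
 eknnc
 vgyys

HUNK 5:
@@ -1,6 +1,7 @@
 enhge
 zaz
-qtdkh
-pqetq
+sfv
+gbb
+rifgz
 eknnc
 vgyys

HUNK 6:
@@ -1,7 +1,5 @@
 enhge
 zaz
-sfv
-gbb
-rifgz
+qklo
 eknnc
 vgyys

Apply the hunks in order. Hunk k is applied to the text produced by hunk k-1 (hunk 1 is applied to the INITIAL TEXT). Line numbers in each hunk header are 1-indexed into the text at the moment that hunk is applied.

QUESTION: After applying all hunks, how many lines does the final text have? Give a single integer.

Answer: 5

Derivation:
Hunk 1: at line 2 remove [ecqo,vmd] add [mll,itazo] -> 6 lines: enhge zaz mll itazo eknnc vgyys
Hunk 2: at line 3 remove [itazo] add [dyej] -> 6 lines: enhge zaz mll dyej eknnc vgyys
Hunk 3: at line 1 remove [mll,dyej] add [sxcp,azjj,eehc] -> 7 lines: enhge zaz sxcp azjj eehc eknnc vgyys
Hunk 4: at line 1 remove [sxcp,azjj,eehc] add [qtdkh,pqetq] -> 6 lines: enhge zaz qtdkh pqetq eknnc vgyys
Hunk 5: at line 1 remove [qtdkh,pqetq] add [sfv,gbb,rifgz] -> 7 lines: enhge zaz sfv gbb rifgz eknnc vgyys
Hunk 6: at line 1 remove [sfv,gbb,rifgz] add [qklo] -> 5 lines: enhge zaz qklo eknnc vgyys
Final line count: 5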